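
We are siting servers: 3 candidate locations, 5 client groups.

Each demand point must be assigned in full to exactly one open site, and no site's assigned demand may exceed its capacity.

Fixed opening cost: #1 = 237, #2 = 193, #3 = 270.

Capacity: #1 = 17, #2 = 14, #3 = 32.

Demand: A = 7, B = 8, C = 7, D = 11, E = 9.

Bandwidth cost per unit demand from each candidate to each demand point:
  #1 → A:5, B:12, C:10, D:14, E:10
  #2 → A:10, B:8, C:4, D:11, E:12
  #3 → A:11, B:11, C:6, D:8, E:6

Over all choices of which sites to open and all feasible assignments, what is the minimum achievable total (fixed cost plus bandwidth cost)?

Open {#2, #3}; cheapest assignment that respects the capacities:
  #2 (cap 14, load 14): A, C — cost 7×10 + 7×4 = 98
  #3 (cap 32, load 28): B, D, E — cost 8×11 + 11×8 + 9×6 = 230
  Shipping 328, fixed 463 → total 791.
  Any other capacity-feasible assignment to {#2, #3} ships for at least 328.
Compare {#1, #3}: its best feasible assignment gives total 822.
Compare {#1, #2, #3}: its best feasible assignment gives total 983.
Every other set of open sites that can feasibly serve all demand totals ≥ 822 even under its best assignment. Minimum: 791.

791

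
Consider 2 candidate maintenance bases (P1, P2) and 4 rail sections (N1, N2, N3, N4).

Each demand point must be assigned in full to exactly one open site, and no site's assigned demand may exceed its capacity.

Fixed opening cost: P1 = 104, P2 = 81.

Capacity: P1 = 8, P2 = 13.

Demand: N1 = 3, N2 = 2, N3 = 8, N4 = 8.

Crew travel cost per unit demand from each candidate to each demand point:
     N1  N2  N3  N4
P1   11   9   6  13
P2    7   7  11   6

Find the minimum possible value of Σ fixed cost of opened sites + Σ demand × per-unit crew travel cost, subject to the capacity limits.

316

Open {P1, P2}; cheapest assignment that respects the capacities:
  P1 (cap 8, load 8): N3 — cost 8×6 = 48
  P2 (cap 13, load 13): N1, N2, N4 — cost 3×7 + 2×7 + 8×6 = 83
  Shipping 131, fixed 185 → total 316.
  Any other capacity-feasible assignment to {P1, P2} ships for at least 131.
Total demand is 21 and no other set of sites has combined capacity ≥ 21, so {P1, P2} is the only feasible choice of open sites. Minimum: 316.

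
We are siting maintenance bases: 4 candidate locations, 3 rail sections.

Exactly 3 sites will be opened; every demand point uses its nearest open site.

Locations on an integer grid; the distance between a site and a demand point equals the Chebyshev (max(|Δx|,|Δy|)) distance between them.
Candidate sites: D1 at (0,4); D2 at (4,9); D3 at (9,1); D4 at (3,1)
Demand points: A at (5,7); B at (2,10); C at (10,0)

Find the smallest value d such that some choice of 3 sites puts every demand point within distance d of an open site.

Open {D1, D2, D3}.
  Farthest demand point is A at distance 2 (to D2); all others are ≤ 2.
With {D2, D3, D4} the worst case is 2.
With {D1, D3, D4} the worst case is 6.
No size-3 selection achieves below 2.

2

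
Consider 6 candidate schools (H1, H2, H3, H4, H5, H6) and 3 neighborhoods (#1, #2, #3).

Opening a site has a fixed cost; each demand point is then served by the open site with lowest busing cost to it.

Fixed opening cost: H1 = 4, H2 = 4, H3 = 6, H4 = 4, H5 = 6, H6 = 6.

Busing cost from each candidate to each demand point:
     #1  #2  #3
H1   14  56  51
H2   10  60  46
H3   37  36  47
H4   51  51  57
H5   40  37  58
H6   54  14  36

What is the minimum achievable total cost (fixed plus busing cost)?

70

Open {H2, H6}: assign each demand point to its cheapest open site.
  #1→H2 10, #2→H6 14, #3→H6 36
  busing cost 60, fixed 10 → total 70.
Compare {H1, H6}: busing cost 64 + fixed 10 = 74.
Compare {H1, H2, H6}: busing cost 60 + fixed 14 = 74.
Compare {H2, H4, H6}: busing cost 60 + fixed 14 = 74.
All other subsets cost ≥ 74. Minimum total cost: 70.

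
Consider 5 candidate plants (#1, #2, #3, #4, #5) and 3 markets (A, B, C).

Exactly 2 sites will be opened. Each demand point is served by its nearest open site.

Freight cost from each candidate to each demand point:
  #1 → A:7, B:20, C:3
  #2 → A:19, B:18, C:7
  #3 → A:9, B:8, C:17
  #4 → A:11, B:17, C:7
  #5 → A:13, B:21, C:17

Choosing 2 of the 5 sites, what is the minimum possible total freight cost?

18

Open {#1, #3}.
  A→#1 7, B→#3 8, C→#1 3  ⇒ total 18.
Compare {#2, #3}: total 24.
Compare {#3, #4}: total 24.
No size-2 selection does better; minimum is 18.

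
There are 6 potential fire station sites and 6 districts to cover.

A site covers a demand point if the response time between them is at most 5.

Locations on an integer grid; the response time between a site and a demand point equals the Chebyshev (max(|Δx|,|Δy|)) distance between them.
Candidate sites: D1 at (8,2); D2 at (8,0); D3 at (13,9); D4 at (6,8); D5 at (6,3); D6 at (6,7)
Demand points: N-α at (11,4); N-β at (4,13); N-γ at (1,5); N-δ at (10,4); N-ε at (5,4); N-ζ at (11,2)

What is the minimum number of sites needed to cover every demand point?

Coverage sets (demand points within 5 of each site):
  D1: {N-α, N-δ, N-ε, N-ζ}
  D2: {N-α, N-δ, N-ε, N-ζ}
  D3: {N-α, N-δ}
  D4: {N-α, N-β, N-γ, N-δ, N-ε}
  D5: {N-α, N-γ, N-δ, N-ε, N-ζ}
  D6: {N-α, N-γ, N-δ, N-ε, N-ζ}
No single site covers all 6 demand points.
But {D1, D4} covers everything, so the minimum is 2.

2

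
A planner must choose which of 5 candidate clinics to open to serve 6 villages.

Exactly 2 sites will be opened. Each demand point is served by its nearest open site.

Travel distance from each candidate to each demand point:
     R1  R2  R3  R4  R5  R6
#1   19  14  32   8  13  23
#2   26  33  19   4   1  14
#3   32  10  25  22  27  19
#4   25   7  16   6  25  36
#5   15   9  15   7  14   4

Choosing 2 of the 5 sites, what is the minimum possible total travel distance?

48

Open {#2, #5}.
  R1→#5 15, R2→#5 9, R3→#5 15, R4→#2 4, R5→#2 1, R6→#5 4  ⇒ total 48.
Compare {#4, #5}: total 61.
Compare {#1, #5}: total 63.
No size-2 selection does better; minimum is 48.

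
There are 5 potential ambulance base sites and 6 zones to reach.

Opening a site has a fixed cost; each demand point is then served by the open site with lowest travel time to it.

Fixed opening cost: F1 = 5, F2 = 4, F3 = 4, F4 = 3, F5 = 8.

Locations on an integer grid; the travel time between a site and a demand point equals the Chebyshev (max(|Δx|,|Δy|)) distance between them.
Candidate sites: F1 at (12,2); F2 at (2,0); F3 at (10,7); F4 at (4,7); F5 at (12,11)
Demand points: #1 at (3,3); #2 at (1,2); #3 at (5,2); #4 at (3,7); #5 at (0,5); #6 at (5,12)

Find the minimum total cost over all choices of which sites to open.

Open {F2, F4}: assign each demand point to its cheapest open site.
  #1→F2 3, #2→F2 2, #3→F2 3, #4→F4 1, #5→F4 4, #6→F4 5
  travel time 18, fixed 7 → total 25.
Compare {F4}: travel time 24 + fixed 3 = 27.
Compare {F2, F3, F4}: travel time 18 + fixed 11 = 29.
Compare {F1, F2, F4}: travel time 18 + fixed 12 = 30.
All other subsets cost ≥ 27. Minimum total cost: 25.

25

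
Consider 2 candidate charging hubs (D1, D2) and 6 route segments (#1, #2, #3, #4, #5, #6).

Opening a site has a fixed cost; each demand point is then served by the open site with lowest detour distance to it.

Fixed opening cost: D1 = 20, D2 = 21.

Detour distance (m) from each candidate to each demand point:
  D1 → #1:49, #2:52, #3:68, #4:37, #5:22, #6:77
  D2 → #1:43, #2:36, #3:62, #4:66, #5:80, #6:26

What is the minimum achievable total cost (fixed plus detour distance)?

Open {D1, D2}: assign each demand point to its cheapest open site.
  #1→D2 43, #2→D2 36, #3→D2 62, #4→D1 37, #5→D1 22, #6→D2 26
  detour distance 226, fixed 41 → total 267.
Compare {D1}: detour distance 305 + fixed 20 = 325.
Compare {D2}: detour distance 313 + fixed 21 = 334.

267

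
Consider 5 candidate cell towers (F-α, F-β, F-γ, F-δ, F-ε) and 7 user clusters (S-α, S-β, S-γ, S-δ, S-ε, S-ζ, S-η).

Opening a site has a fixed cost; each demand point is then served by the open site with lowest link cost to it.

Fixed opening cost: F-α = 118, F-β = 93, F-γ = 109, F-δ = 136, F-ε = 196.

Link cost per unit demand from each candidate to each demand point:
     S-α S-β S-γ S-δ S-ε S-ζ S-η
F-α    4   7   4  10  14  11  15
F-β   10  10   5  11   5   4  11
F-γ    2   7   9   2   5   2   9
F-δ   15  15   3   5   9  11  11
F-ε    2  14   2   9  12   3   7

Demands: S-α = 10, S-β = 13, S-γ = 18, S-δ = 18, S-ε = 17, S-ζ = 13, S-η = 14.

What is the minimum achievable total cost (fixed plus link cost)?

655

Open {F-γ}: assign each demand point to its cheapest open site.
  S-α→F-γ 10×2=20, S-β→F-γ 13×7=91, S-γ→F-γ 18×9=162, S-δ→F-γ 18×2=36, S-ε→F-γ 17×5=85, S-ζ→F-γ 13×2=26, S-η→F-γ 14×9=126
  link cost 546, fixed 109 → total 655.
Compare {F-β, F-γ}: link cost 474 + fixed 202 = 676.
Compare {F-α, F-γ}: link cost 456 + fixed 227 = 683.
Compare {F-γ, F-δ}: link cost 438 + fixed 245 = 683.
All other subsets cost ≥ 676. Minimum total cost: 655.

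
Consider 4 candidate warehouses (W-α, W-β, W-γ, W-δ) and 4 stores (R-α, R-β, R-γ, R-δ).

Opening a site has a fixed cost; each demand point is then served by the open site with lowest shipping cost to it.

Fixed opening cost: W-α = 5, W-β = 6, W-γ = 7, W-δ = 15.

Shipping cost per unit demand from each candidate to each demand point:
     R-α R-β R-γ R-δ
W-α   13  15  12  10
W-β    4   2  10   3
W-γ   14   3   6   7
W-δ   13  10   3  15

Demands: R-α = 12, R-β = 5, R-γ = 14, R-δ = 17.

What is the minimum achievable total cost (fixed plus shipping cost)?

Open {W-β, W-δ}: assign each demand point to its cheapest open site.
  R-α→W-β 12×4=48, R-β→W-β 5×2=10, R-γ→W-δ 14×3=42, R-δ→W-β 17×3=51
  shipping cost 151, fixed 21 → total 172.
Compare {W-α, W-β, W-δ}: shipping cost 151 + fixed 26 = 177.
Compare {W-β, W-γ, W-δ}: shipping cost 151 + fixed 28 = 179.
Compare {W-α, W-β, W-γ, W-δ}: shipping cost 151 + fixed 33 = 184.
All other subsets cost ≥ 177. Minimum total cost: 172.

172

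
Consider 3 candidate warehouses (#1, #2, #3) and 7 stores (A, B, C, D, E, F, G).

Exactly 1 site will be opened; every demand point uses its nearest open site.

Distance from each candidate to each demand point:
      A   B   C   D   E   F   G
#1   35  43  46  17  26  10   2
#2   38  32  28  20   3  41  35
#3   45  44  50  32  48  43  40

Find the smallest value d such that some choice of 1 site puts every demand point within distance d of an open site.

Open {#2}.
  Farthest demand point is F at distance 41 (to #2); all others are ≤ 41.
With {#1} the worst case is 46.
With {#3} the worst case is 50.
No size-1 selection achieves below 41.

41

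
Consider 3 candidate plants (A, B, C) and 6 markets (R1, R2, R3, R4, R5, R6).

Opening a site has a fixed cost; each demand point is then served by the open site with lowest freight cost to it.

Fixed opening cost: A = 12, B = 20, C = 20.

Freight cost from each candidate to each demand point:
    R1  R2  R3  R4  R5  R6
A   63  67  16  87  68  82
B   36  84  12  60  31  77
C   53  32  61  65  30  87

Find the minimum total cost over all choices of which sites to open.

287

Open {B, C}: assign each demand point to its cheapest open site.
  R1→B 36, R2→C 32, R3→B 12, R4→B 60, R5→C 30, R6→B 77
  freight cost 247, fixed 40 → total 287.
Compare {A, B, C}: freight cost 247 + fixed 52 = 299.
Compare {A, C}: freight cost 278 + fixed 32 = 310.
Compare {A, B}: freight cost 283 + fixed 32 = 315.
All other subsets cost ≥ 299. Minimum total cost: 287.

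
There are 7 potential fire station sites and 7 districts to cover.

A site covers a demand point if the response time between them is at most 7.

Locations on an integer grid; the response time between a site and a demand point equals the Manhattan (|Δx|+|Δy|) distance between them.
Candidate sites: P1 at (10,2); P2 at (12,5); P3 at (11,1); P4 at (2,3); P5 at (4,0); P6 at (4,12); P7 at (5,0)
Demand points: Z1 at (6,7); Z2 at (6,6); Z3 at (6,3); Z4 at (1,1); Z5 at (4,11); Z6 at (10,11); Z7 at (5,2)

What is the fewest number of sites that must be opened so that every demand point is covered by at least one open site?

Coverage sets (demand points within 7 of each site):
  P1: {Z3, Z7}
  P2: {Z2}
  P3: {Z3, Z7}
  P4: {Z2, Z3, Z4, Z7}
  P5: {Z3, Z4, Z7}
  P6: {Z1, Z5, Z6}
  P7: {Z2, Z3, Z4, Z7}
No single site covers all 7 demand points.
But {P4, P6} covers everything, so the minimum is 2.

2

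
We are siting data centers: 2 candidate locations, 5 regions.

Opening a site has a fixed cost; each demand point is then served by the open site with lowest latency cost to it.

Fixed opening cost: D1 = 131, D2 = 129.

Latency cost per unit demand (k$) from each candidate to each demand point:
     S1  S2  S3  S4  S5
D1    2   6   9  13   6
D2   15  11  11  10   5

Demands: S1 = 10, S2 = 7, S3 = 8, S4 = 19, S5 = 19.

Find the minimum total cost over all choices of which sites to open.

Open {D1}: assign each demand point to its cheapest open site.
  S1→D1 10×2=20, S2→D1 7×6=42, S3→D1 8×9=72, S4→D1 19×13=247, S5→D1 19×6=114
  latency cost 495, fixed 131 → total 626.
Compare {D1, D2}: latency cost 419 + fixed 260 = 679.
Compare {D2}: latency cost 600 + fixed 129 = 729.

626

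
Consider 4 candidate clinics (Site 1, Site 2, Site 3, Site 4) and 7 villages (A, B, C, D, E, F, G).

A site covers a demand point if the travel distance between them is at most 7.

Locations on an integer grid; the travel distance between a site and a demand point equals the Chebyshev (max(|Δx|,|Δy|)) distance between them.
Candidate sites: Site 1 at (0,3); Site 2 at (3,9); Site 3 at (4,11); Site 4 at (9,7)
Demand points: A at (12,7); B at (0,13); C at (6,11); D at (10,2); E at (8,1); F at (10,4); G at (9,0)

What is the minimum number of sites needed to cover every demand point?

Coverage sets (demand points within 7 of each site):
  Site 1: {}
  Site 2: {B, C, D, F}
  Site 3: {B, C, F}
  Site 4: {A, C, D, E, F, G}
No single site covers all 7 demand points.
But {Site 2, Site 4} covers everything, so the minimum is 2.

2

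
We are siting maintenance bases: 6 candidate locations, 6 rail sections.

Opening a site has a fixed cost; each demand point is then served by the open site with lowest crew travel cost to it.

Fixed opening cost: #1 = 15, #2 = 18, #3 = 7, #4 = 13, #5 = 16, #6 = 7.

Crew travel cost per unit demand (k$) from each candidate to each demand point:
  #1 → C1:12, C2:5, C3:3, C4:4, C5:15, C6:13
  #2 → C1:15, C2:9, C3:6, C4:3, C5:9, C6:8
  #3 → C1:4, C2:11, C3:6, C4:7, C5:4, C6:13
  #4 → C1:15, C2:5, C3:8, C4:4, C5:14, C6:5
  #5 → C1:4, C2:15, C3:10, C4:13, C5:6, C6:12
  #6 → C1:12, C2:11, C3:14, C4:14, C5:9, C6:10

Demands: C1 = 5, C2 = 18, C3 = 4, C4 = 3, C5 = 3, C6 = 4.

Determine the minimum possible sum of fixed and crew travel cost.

198

Open {#3, #4}: assign each demand point to its cheapest open site.
  C1→#3 5×4=20, C2→#4 18×5=90, C3→#3 4×6=24, C4→#4 3×4=12, C5→#3 3×4=12, C6→#4 4×5=20
  crew travel cost 178, fixed 20 → total 198.
Compare {#1, #3, #4}: crew travel cost 166 + fixed 35 = 201.
Compare {#3, #4, #6}: crew travel cost 178 + fixed 27 = 205.
Compare {#1, #3, #4, #6}: crew travel cost 166 + fixed 42 = 208.
All other subsets cost ≥ 201. Minimum total cost: 198.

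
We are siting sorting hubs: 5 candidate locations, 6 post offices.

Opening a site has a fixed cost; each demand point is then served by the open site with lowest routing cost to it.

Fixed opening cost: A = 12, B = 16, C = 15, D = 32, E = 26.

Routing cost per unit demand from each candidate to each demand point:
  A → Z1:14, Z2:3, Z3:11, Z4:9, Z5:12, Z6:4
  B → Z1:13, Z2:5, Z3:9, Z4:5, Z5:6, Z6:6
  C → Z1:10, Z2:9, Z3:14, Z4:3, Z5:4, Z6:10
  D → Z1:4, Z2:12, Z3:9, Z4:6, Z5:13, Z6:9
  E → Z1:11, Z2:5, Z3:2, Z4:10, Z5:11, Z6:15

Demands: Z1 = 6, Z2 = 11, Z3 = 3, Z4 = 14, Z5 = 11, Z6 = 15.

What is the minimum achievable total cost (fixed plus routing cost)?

289

Open {A, C, D}: assign each demand point to its cheapest open site.
  Z1→D 6×4=24, Z2→A 11×3=33, Z3→D 3×9=27, Z4→C 14×3=42, Z5→C 11×4=44, Z6→A 15×4=60
  routing cost 230, fixed 59 → total 289.
Compare {A, C, D, E}: routing cost 209 + fixed 85 = 294.
Compare {A, C, E}: routing cost 245 + fixed 53 = 298.
Compare {A, C}: routing cost 272 + fixed 27 = 299.
All other subsets cost ≥ 294. Minimum total cost: 289.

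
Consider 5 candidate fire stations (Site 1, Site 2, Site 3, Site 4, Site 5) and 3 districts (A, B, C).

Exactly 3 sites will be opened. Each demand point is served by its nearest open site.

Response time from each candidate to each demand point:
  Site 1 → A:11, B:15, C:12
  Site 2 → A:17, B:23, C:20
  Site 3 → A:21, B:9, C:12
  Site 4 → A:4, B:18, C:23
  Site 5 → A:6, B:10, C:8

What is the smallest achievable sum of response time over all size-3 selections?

Open {Site 3, Site 4, Site 5}.
  A→Site 4 4, B→Site 3 9, C→Site 5 8  ⇒ total 21.
Compare {Site 1, Site 4, Site 5}: total 22.
Compare {Site 2, Site 4, Site 5}: total 22.
No size-3 selection does better; minimum is 21.

21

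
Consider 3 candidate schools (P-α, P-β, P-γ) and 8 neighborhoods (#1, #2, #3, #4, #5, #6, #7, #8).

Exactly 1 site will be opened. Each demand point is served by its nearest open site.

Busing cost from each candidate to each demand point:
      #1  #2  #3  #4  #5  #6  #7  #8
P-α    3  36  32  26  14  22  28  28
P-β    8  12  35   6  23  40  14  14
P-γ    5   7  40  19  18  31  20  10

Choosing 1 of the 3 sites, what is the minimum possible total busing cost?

150

Open {P-γ}.
  #1→P-γ 5, #2→P-γ 7, #3→P-γ 40, #4→P-γ 19, #5→P-γ 18, #6→P-γ 31, #7→P-γ 20, #8→P-γ 10  ⇒ total 150.
Compare {P-β}: total 152.
Compare {P-α}: total 189.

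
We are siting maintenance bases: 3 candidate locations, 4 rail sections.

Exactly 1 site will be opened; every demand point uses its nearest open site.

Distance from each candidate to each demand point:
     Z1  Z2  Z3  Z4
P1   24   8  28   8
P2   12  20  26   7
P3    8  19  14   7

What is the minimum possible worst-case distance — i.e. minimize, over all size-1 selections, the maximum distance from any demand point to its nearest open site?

19

Open {P3}.
  Farthest demand point is Z2 at distance 19 (to P3); all others are ≤ 19.
With {P2} the worst case is 26.
With {P1} the worst case is 28.
No size-1 selection achieves below 19.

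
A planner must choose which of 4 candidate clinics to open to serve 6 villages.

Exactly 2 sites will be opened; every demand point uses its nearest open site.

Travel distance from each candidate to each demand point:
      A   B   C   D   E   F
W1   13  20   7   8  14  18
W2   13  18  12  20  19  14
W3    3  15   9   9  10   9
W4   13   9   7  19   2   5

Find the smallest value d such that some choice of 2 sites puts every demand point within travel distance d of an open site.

Open {W3, W4}.
  Farthest demand point is B at travel distance 9 (to W4); all others are ≤ 9.
With {W1, W4} the worst case is 13.
With {W1, W3} the worst case is 15.
No size-2 selection achieves below 9.

9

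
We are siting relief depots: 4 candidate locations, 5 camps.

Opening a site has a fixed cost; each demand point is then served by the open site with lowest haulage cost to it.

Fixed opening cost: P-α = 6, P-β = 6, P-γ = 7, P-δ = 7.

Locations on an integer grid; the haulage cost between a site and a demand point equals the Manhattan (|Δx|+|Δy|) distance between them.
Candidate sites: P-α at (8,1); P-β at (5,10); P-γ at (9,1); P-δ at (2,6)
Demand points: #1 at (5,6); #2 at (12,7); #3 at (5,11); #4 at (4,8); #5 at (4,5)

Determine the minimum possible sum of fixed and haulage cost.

Open {P-β}: assign each demand point to its cheapest open site.
  #1→P-β 4, #2→P-β 10, #3→P-β 1, #4→P-β 3, #5→P-β 6
  haulage cost 24, fixed 6 → total 30.
Compare {P-β, P-δ}: haulage cost 20 + fixed 13 = 33.
Compare {P-δ}: haulage cost 29 + fixed 7 = 36.
Compare {P-α, P-β}: haulage cost 24 + fixed 12 = 36.
All other subsets cost ≥ 33. Minimum total cost: 30.

30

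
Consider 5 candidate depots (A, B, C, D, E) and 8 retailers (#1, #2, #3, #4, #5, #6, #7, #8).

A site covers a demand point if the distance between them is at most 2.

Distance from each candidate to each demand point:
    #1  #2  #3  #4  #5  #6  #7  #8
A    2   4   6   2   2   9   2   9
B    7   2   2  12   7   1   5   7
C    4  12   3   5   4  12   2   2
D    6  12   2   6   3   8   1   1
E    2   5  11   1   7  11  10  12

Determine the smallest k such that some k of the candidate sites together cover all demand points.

Coverage sets (demand points within 2 of each site):
  A: {#1, #4, #5, #7}
  B: {#2, #3, #6}
  C: {#7, #8}
  D: {#3, #7, #8}
  E: {#1, #4}
No 2 sites suffice: every size-2 union leaves at least one demand point uncovered.
But {A, B, C} covers everything, so the minimum is 3.

3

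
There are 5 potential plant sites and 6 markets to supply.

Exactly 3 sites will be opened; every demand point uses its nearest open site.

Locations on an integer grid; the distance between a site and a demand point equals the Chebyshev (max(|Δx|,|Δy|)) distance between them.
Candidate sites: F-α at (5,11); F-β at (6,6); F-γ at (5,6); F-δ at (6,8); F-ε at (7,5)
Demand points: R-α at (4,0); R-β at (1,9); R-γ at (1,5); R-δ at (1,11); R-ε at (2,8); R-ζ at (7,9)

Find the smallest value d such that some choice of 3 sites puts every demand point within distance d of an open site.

Open {F-α, F-β, F-ε}.
  Farthest demand point is R-α at distance 5 (to F-ε); all others are ≤ 5.
With {F-α, F-γ, F-ε} the worst case is 5.
With {F-α, F-δ, F-ε} the worst case is 5.
No size-3 selection achieves below 5.

5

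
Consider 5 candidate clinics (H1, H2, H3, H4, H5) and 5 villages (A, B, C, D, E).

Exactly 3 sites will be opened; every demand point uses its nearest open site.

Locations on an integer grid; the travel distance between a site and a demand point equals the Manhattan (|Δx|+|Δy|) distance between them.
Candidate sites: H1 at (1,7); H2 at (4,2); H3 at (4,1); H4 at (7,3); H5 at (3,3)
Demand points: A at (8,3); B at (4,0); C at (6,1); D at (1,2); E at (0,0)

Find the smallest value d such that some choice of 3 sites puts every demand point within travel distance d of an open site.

Open {H1, H2, H3}.
  Farthest demand point is A at travel distance 5 (to H2); all others are ≤ 5.
With {H1, H3, H4} the worst case is 5.
With {H1, H3, H5} the worst case is 5.
No size-3 selection achieves below 5.

5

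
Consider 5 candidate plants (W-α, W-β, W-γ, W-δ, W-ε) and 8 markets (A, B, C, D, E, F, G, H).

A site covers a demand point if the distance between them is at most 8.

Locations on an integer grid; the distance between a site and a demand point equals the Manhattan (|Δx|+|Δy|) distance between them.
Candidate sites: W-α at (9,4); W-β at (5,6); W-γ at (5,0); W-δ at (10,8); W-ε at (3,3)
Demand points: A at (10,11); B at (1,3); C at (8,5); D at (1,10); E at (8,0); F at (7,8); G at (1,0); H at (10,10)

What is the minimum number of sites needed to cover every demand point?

3

Coverage sets (demand points within 8 of each site):
  W-α: {A, C, E, F, H}
  W-β: {B, C, D, F}
  W-γ: {B, C, E, G}
  W-δ: {A, C, F, H}
  W-ε: {B, C, E, G}
No 2 sites suffice: every size-2 union leaves at least one demand point uncovered.
But {W-α, W-β, W-γ} covers everything, so the minimum is 3.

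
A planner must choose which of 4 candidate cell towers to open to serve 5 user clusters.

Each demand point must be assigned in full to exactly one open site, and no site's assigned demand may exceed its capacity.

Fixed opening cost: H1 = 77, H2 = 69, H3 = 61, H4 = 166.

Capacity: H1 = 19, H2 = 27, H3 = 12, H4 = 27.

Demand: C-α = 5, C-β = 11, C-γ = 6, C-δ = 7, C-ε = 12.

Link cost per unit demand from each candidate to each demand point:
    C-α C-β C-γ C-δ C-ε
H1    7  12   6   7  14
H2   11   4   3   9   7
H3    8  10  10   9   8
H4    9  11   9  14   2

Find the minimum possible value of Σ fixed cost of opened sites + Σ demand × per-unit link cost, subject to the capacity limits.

394

Open {H1, H2}; cheapest assignment that respects the capacities:
  H1 (cap 19, load 18): C-α, C-γ, C-δ — cost 5×7 + 6×6 + 7×7 = 120
  H2 (cap 27, load 23): C-β, C-ε — cost 11×4 + 12×7 = 128
  Shipping 248, fixed 146 → total 394.
  Any other capacity-feasible assignment to {H1, H2} ships for at least 248.
Compare {H2, H4}: its best feasible assignment gives total 429.
Compare {H1, H2, H3}: its best feasible assignment gives total 449.
Every other set of open sites that can feasibly serve all demand totals ≥ 429 even under its best assignment. Minimum: 394.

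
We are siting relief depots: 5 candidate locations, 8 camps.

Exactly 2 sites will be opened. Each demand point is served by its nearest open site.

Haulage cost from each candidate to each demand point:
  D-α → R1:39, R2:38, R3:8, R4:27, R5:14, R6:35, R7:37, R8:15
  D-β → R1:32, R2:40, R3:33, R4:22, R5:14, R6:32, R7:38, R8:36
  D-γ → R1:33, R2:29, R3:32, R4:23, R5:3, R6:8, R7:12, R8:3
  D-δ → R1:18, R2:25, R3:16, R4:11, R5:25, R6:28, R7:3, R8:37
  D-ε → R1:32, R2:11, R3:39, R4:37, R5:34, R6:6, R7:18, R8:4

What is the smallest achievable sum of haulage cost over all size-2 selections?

Open {D-γ, D-δ}.
  R1→D-δ 18, R2→D-δ 25, R3→D-δ 16, R4→D-δ 11, R5→D-γ 3, R6→D-γ 8, R7→D-δ 3, R8→D-γ 3  ⇒ total 87.
Compare {D-δ, D-ε}: total 94.
Compare {D-α, D-γ}: total 119.
No size-2 selection does better; minimum is 87.

87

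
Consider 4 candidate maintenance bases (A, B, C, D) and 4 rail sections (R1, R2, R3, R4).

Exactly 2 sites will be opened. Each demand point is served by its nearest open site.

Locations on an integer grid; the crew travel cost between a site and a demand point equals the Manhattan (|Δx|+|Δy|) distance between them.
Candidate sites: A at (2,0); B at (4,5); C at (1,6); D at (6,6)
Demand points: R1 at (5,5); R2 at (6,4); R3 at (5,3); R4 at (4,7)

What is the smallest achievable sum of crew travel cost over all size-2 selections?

8

Open {B, D}.
  R1→B 1, R2→D 2, R3→B 3, R4→B 2  ⇒ total 8.
Compare {A, B}: total 9.
Compare {B, C}: total 9.
No size-2 selection does better; minimum is 8.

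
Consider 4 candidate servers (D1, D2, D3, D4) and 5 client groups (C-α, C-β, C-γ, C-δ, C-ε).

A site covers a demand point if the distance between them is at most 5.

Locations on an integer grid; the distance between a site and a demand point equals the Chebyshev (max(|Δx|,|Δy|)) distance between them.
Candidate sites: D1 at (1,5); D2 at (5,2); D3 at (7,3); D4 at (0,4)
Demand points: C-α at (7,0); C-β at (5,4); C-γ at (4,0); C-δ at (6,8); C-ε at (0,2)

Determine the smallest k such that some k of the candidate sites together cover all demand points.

Coverage sets (demand points within 5 of each site):
  D1: {C-β, C-γ, C-δ, C-ε}
  D2: {C-α, C-β, C-γ, C-ε}
  D3: {C-α, C-β, C-γ, C-δ}
  D4: {C-β, C-γ, C-ε}
No single site covers all 5 demand points.
But {D1, D2} covers everything, so the minimum is 2.

2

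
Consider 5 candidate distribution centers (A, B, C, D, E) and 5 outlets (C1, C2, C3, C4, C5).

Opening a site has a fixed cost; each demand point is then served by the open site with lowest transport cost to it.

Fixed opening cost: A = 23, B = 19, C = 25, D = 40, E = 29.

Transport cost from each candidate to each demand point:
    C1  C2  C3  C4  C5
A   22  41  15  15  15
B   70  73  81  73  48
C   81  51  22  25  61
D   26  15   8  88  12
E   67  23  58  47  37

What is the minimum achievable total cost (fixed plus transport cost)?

131

Open {A}: assign each demand point to its cheapest open site.
  C1→A 22, C2→A 41, C3→A 15, C4→A 15, C5→A 15
  transport cost 108, fixed 23 → total 131.
Compare {A, D}: transport cost 72 + fixed 63 = 135.
Compare {A, E}: transport cost 90 + fixed 52 = 142.
Compare {A, B}: transport cost 108 + fixed 42 = 150.
All other subsets cost ≥ 135. Minimum total cost: 131.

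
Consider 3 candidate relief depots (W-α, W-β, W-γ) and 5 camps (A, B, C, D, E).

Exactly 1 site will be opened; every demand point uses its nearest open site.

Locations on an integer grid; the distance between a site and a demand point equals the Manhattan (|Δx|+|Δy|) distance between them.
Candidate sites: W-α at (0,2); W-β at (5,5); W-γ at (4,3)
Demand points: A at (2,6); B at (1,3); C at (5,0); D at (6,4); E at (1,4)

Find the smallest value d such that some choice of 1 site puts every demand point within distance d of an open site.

Open {W-γ}.
  Farthest demand point is A at distance 5 (to W-γ); all others are ≤ 5.
With {W-β} the worst case is 6.
With {W-α} the worst case is 8.
No size-1 selection achieves below 5.

5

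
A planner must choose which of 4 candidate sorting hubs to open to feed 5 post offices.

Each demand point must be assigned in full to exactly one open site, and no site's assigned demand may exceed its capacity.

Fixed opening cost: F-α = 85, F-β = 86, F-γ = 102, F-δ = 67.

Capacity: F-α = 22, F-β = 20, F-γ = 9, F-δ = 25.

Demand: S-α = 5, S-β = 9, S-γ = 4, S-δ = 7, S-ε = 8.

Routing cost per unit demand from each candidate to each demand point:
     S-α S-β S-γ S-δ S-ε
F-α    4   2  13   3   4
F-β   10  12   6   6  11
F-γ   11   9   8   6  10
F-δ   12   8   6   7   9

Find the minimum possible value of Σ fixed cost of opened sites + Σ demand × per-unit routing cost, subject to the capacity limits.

295

Open {F-α, F-δ}; cheapest assignment that respects the capacities:
  F-α (cap 22, load 22): S-α, S-β, S-ε — cost 5×4 + 9×2 + 8×4 = 70
  F-δ (cap 25, load 11): S-γ, S-δ — cost 4×6 + 7×7 = 73
  Shipping 143, fixed 152 → total 295.
  Any other capacity-feasible assignment to {F-α, F-δ} ships for at least 143.
Compare {F-α, F-β}: its best feasible assignment gives total 307.
Compare {F-α, F-β, F-δ}: its best feasible assignment gives total 374.
Every other set of open sites that can feasibly serve all demand totals ≥ 307 even under its best assignment. Minimum: 295.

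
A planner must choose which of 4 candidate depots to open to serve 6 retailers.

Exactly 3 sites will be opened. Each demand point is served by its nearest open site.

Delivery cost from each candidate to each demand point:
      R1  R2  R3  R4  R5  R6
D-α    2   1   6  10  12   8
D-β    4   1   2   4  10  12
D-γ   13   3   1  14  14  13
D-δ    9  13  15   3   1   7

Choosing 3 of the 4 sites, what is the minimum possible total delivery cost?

15

Open {D-α, D-γ, D-δ}.
  R1→D-α 2, R2→D-α 1, R3→D-γ 1, R4→D-δ 3, R5→D-δ 1, R6→D-δ 7  ⇒ total 15.
Compare {D-α, D-β, D-δ}: total 16.
Compare {D-β, D-γ, D-δ}: total 17.
No size-3 selection does better; minimum is 15.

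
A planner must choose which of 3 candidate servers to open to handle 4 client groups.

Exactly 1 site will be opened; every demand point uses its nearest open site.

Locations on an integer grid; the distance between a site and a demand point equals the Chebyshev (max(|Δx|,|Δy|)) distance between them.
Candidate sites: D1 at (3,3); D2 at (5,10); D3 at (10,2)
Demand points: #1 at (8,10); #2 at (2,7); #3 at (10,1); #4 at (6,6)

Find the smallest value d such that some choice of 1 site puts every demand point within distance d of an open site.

Open {D1}.
  Farthest demand point is #1 at distance 7 (to D1); all others are ≤ 7.
With {D3} the worst case is 8.
With {D2} the worst case is 9.
No size-1 selection achieves below 7.

7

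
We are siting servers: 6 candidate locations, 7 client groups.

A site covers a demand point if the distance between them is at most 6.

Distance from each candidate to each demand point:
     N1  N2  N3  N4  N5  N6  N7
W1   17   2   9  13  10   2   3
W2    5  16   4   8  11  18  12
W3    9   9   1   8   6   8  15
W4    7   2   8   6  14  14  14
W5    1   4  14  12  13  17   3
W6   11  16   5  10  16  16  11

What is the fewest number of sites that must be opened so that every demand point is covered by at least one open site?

Coverage sets (demand points within 6 of each site):
  W1: {N2, N6, N7}
  W2: {N1, N3}
  W3: {N3, N5}
  W4: {N2, N4}
  W5: {N1, N2, N7}
  W6: {N3}
No 3 sites suffice: every size-3 union leaves at least one demand point uncovered.
But {W1, W2, W3, W4} covers everything, so the minimum is 4.

4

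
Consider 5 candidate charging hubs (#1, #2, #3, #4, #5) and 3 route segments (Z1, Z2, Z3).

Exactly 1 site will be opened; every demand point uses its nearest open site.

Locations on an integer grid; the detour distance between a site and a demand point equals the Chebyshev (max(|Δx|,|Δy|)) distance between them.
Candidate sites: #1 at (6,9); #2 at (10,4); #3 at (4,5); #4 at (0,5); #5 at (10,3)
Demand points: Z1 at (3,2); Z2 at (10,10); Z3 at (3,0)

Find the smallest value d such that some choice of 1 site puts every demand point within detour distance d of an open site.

6

Open {#3}.
  Farthest demand point is Z2 at detour distance 6 (to #3); all others are ≤ 6.
With {#2} the worst case is 7.
With {#5} the worst case is 7.
No size-1 selection achieves below 6.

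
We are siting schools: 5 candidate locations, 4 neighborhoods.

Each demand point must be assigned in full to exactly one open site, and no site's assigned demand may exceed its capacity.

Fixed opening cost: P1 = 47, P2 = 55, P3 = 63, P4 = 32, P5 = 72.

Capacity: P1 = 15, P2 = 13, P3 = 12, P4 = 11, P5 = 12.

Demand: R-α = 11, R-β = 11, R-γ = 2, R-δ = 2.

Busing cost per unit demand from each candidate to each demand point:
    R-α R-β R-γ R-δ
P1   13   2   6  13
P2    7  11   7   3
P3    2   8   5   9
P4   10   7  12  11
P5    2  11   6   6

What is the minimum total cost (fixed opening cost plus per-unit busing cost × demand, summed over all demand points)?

192

Open {P1, P3}; cheapest assignment that respects the capacities:
  P1 (cap 15, load 15): R-β, R-γ, R-δ — cost 11×2 + 2×6 + 2×13 = 60
  P3 (cap 12, load 11): R-α — cost 11×2 = 22
  Shipping 82, fixed 110 → total 192.
  Any other capacity-feasible assignment to {P1, P3} ships for at least 82.
Compare {P1, P5}: its best feasible assignment gives total 201.
Compare {P1, P2}: its best feasible assignment gives total 219.
Every other set of open sites that can feasibly serve all demand totals ≥ 201 even under its best assignment. Minimum: 192.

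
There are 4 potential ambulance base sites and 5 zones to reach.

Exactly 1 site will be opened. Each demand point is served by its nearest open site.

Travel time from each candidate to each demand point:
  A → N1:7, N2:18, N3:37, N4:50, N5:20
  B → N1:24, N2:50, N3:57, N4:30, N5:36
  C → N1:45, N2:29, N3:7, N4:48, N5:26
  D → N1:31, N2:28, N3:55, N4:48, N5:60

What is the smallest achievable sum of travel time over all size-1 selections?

Open {A}.
  N1→A 7, N2→A 18, N3→A 37, N4→A 50, N5→A 20  ⇒ total 132.
Compare {C}: total 155.
Compare {B}: total 197.
No size-1 selection does better; minimum is 132.

132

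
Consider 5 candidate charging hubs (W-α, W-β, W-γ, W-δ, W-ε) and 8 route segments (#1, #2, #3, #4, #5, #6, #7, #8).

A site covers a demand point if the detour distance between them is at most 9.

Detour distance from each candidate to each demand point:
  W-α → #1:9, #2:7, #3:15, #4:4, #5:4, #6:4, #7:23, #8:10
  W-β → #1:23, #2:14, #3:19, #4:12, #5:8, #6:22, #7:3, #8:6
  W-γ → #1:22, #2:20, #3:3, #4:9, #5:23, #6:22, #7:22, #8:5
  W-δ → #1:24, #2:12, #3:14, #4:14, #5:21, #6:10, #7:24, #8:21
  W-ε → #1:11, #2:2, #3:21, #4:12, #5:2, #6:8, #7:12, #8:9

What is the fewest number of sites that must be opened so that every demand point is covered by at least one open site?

Coverage sets (demand points within 9 of each site):
  W-α: {#1, #2, #4, #5, #6}
  W-β: {#5, #7, #8}
  W-γ: {#3, #4, #8}
  W-δ: {}
  W-ε: {#2, #5, #6, #8}
No 2 sites suffice: every size-2 union leaves at least one demand point uncovered.
But {W-α, W-β, W-γ} covers everything, so the minimum is 3.

3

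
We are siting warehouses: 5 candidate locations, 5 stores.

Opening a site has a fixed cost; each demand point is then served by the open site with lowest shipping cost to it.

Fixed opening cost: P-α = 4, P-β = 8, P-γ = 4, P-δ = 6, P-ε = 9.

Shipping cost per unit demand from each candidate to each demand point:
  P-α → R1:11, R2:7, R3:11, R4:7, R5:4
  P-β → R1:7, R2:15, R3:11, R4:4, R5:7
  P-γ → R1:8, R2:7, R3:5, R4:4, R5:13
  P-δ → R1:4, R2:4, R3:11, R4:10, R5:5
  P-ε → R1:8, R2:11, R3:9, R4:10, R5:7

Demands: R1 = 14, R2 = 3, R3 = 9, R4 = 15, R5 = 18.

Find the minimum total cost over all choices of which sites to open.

Open {P-α, P-γ, P-δ}: assign each demand point to its cheapest open site.
  R1→P-δ 14×4=56, R2→P-δ 3×4=12, R3→P-γ 9×5=45, R4→P-γ 15×4=60, R5→P-α 18×4=72
  shipping cost 245, fixed 14 → total 259.
Compare {P-α, P-β, P-γ, P-δ}: shipping cost 245 + fixed 22 = 267.
Compare {P-α, P-γ, P-δ, P-ε}: shipping cost 245 + fixed 23 = 268.
Compare {P-γ, P-δ}: shipping cost 263 + fixed 10 = 273.
All other subsets cost ≥ 267. Minimum total cost: 259.

259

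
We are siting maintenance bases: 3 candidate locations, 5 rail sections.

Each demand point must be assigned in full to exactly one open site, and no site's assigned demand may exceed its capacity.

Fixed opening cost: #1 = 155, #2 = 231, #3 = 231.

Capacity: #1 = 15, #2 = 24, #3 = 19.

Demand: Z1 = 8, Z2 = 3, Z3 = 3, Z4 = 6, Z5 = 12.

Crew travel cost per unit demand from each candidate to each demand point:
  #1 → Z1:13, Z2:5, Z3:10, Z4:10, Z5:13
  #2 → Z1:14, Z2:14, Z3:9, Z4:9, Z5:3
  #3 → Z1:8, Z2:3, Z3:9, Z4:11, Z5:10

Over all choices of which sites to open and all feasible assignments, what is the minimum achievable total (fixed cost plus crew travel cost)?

622

Open {#1, #2}; cheapest assignment that respects the capacities:
  #1 (cap 15, load 11): Z1, Z2 — cost 8×13 + 3×5 = 119
  #2 (cap 24, load 21): Z3, Z4, Z5 — cost 3×9 + 6×9 + 12×3 = 117
  Shipping 236, fixed 386 → total 622.
  Any other capacity-feasible assignment to {#1, #2} ships for at least 236.
Compare {#2, #3}: its best feasible assignment gives total 652.
Compare {#1, #3}: its best feasible assignment gives total 706.
Every other set of open sites that can feasibly serve all demand totals ≥ 652 even under its best assignment. Minimum: 622.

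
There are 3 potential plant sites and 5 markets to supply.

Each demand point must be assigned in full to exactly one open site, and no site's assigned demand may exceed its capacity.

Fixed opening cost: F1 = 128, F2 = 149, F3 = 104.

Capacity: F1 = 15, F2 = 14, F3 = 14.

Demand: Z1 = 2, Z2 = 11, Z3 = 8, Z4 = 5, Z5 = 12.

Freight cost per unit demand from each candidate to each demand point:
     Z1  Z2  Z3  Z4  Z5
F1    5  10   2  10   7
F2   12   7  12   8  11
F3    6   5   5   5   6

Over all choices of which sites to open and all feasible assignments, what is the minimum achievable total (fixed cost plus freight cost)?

606

Open {F1, F2, F3}; cheapest assignment that respects the capacities:
  F1 (cap 15, load 15): Z1, Z3, Z4 — cost 2×5 + 8×2 + 5×10 = 76
  F2 (cap 14, load 11): Z2 — cost 11×7 = 77
  F3 (cap 14, load 12): Z5 — cost 12×6 = 72
  Shipping 225, fixed 381 → total 606.
  Any other capacity-feasible assignment to {F1, F2, F3} ships for at least 225.
Total demand is 38 and no other set of sites has combined capacity ≥ 38, so {F1, F2, F3} is the only feasible choice of open sites. Minimum: 606.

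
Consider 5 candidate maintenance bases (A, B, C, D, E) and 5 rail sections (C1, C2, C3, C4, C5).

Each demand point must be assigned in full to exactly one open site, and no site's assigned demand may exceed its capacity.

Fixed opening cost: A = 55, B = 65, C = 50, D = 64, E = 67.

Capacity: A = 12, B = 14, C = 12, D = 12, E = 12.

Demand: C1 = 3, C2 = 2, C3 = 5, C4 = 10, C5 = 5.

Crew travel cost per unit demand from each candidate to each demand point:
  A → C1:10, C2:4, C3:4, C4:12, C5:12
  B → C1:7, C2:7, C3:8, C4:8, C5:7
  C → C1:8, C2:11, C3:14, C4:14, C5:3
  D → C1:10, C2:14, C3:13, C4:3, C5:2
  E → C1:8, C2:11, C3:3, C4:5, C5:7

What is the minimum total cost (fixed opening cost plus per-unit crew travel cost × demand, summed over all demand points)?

266

Open {A, C, D}; cheapest assignment that respects the capacities:
  A (cap 12, load 7): C2, C3 — cost 2×4 + 5×4 = 28
  C (cap 12, load 8): C1, C5 — cost 3×8 + 5×3 = 39
  D (cap 12, load 10): C4 — cost 10×3 = 30
  Shipping 97, fixed 169 → total 266.
  Any other capacity-feasible assignment to {A, C, D} ships for at least 97.
Compare {B, D}: its best feasible assignment gives total 283.
Compare {C, D, E}: its best feasible assignment gives total 287.
Every other set of open sites that can feasibly serve all demand totals ≥ 283 even under its best assignment. Minimum: 266.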